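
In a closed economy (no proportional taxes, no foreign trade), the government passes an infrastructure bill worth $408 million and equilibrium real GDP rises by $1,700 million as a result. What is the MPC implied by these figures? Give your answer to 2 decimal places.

0.76

Implied spending multiplier k = ΔY/ΔG = 1,700/408 ≈ 4.1667.
Since k = 1/(1 − MPC), MPC = 1 − 1/k = 1 − ΔG/ΔY = 1 − 408/1,700 = 0.76.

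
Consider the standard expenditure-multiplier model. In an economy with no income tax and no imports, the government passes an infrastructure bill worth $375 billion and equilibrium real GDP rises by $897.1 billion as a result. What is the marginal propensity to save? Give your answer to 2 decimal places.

0.42

Implied spending multiplier k = ΔY/ΔG = 897.1/375 ≈ 2.3923.
Since k = 1/(1 − MPC), MPC = 1 − 1/k = 1 − ΔG/ΔY = 1 − 375/897.1 ≈ 0.58.
MPS = 1 − MPC = 0.42.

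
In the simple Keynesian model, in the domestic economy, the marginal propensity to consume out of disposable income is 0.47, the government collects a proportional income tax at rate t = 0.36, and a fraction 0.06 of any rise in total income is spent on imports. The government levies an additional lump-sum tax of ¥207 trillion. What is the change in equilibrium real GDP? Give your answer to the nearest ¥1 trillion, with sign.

−¥128 trillion

A lump-sum tax change of +¥207 trillion shifts disposable income by −¥207 trillion; first-round consumption changes by −c × ΔT = −0.47 × (+¥207 trillion) = −¥97.29 trillion.
Expenditure multiplier = 1/(1 − c(1−t) + m) = 1/(1 − 0.47×0.64 + 0.06) = 1/0.7592 ≈ 1.317.
The tax multiplier is −c × k ≈ −0.619, so ΔY = k × (−c·ΔT) = (−¥97.29 trillion) / 0.7592 ≈ −¥128 trillion.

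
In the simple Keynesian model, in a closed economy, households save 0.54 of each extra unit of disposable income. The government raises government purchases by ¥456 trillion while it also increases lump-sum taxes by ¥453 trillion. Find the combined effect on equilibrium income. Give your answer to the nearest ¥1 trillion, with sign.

+¥459 trillion

MPC = 1 − MPS = 1 − 0.54 = 0.46.
Expenditure multiplier = 1/(1 − MPC) = 1/(1 − 0.46) = 1/0.54 ≈ 1.852.
ΔG contributes k·ΔG = (+¥456 trillion) / 0.54 ≈ +¥844.4 trillion.
ΔT of +¥453 trillion changes first-round spending by −c·ΔT = −¥208.38 trillion, contributing k·(−c·ΔT) = (−¥208.38 trillion) / 0.54 ≈ −¥385.9 trillion.
Net ΔY = k(ΔG − c·ΔT) = (+¥247.62 trillion) / 0.54 ≈ +¥459 trillion.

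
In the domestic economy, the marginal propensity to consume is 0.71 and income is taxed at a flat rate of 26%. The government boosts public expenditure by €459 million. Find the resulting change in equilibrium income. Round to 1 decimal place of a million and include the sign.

Expenditure multiplier = 1/(1 − c(1−t)) = 1/(1 − 0.71×0.74) = 1/0.4746 ≈ 2.107.
ΔY = k × ΔG = (+€459 million) / 0.4746 ≈ +€967.1 million.

+€967.1 million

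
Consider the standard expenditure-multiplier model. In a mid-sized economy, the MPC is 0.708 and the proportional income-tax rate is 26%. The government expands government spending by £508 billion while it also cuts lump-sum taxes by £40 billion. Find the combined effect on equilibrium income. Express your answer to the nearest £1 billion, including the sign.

+£1,127 billion

Expenditure multiplier = 1/(1 − c(1−t)) = 1/(1 − 0.708×0.74) = 1/0.47608 ≈ 2.1.
ΔG contributes k·ΔG = (+£508 billion) / 0.47608 ≈ +£1,067 billion.
ΔT of −£40 billion changes first-round spending by −c·ΔT = +£28.32 billion, contributing k·(−c·ΔT) = (+£28.32 billion) / 0.47608 ≈ +£59.5 billion.
Net ΔY = k(ΔG − c·ΔT) = (+£536.32 billion) / 0.47608 ≈ +£1,127 billion.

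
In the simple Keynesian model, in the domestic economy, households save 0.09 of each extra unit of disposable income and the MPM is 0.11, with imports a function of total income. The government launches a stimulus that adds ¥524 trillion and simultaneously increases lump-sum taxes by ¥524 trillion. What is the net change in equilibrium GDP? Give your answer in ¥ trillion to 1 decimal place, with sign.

MPC = 1 − MPS = 1 − 0.09 = 0.91.
Expenditure multiplier = 1/(1 − c + m) = 1/(1 − 0.91 + 0.11) = 1/0.2 = 5.
ΔG contributes k·ΔG = (+¥524 trillion) / 0.2 = +¥2,620 trillion.
ΔT of +¥524 trillion changes first-round spending by −c·ΔT = −¥476.84 trillion, contributing k·(−c·ΔT) = (−¥476.84 trillion) / 0.2 = −¥2,384.2 trillion.
Net ΔY = k(ΔG − c·ΔT) = (+¥47.16 trillion) / 0.2 = +¥235.8 trillion.

+¥235.8 trillion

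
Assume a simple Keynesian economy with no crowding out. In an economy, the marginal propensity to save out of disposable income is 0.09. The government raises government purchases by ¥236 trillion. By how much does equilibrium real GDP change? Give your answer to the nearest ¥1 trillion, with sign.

+¥2,622 trillion

MPC = 1 − MPS = 1 − 0.09 = 0.91.
Government-spending multiplier = 1/(1 − MPC) = 1/(1 − 0.91) = 1/0.09 ≈ 11.111.
ΔY = k × ΔG = (+¥236 trillion) / 0.09 ≈ +¥2,622 trillion.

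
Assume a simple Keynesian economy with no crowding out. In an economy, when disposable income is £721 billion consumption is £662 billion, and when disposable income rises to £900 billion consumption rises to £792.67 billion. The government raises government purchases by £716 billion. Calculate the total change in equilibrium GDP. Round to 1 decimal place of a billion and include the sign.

+£2,651.9 billion

MPC = ΔC/ΔYd = (792.67 − 662)/(900 − 721) = 130.67/179 = 0.73.
Expenditure multiplier = 1/(1 − MPC) = 1/(1 − 0.73) = 1/0.27 ≈ 3.704.
ΔY = k × ΔG = (+£716 billion) / 0.27 ≈ +£2,651.9 billion.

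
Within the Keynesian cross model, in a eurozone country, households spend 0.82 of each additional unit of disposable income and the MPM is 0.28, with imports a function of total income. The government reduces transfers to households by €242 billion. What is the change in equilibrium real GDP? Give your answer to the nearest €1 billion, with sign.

−€431 billion

The transfer change shifts disposable income by −€242 billion, so first-round consumption changes by c·ΔTR = 0.82 × (−€242 billion) = −€198.44 billion.
Expenditure multiplier = 1/(1 − c + m) = 1/(1 − 0.82 + 0.28) = 1/0.46 ≈ 2.174.
The transfer multiplier is c × k ≈ 1.783, so ΔY = k × (c·ΔTR) = (−€198.44 billion) / 0.46 ≈ −€431 billion.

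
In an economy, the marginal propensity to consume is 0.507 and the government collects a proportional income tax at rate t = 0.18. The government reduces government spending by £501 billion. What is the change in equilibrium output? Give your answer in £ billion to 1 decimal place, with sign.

Government-spending multiplier = 1/(1 − c(1−t)) = 1/(1 − 0.507×0.82) = 1/0.58426 ≈ 1.712.
ΔY = k × ΔG = (−£501 billion) / 0.58426 ≈ −£857.5 billion.

−£857.5 billion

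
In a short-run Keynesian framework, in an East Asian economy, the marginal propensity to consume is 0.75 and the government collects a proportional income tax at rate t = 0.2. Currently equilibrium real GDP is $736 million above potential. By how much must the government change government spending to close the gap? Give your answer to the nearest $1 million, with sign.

Spending multiplier = 1/(1 − c(1−t)) = 1/(1 − 0.75×0.8) = 1/0.4 = 2.5.
Need ΔY = −$736 million, so ΔG = ΔY/k = (−$736 million) × 0.4 ≈ −$294 million.
The government should cut government spending by $294 million.

−$294 million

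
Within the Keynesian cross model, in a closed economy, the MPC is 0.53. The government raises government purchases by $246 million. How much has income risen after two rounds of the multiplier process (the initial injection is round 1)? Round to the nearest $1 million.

$376 million

Round 1 adds ΔG = $246 million; each later round is MPC = 0.53 times the previous.
After 2 rounds: 246 + 130.38 = ΔG·(1 − c^2)/(1 − c) = 246 × (1 − 0.2809)/0.47 ≈ $376 million.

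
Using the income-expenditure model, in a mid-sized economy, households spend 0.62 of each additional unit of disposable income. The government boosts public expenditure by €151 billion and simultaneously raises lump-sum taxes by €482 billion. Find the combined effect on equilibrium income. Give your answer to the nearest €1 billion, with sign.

Expenditure multiplier = 1/(1 − MPC) = 1/(1 − 0.62) = 1/0.38 ≈ 2.632.
ΔG contributes k·ΔG = (+€151 billion) / 0.38 ≈ +€397.4 billion.
ΔT of +€482 billion changes first-round spending by −c·ΔT = −€298.84 billion, contributing k·(−c·ΔT) = (−€298.84 billion) / 0.38 ≈ −€786.4 billion.
Net ΔY = k(ΔG − c·ΔT) = (−€147.84 billion) / 0.38 ≈ −€389 billion.

−€389 billion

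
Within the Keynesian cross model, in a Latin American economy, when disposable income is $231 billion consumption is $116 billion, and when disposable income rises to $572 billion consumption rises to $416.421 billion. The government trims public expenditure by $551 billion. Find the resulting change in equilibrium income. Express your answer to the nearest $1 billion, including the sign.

−$4,630 billion

MPC = ΔC/ΔYd = (416.421 − 116)/(572 − 231) = 300.421/341 = 0.881.
Expenditure multiplier = 1/(1 − MPC) = 1/(1 − 0.881) = 1/0.119 ≈ 8.403.
ΔY = k × ΔG = (−$551 billion) / 0.119 ≈ −$4,630 billion.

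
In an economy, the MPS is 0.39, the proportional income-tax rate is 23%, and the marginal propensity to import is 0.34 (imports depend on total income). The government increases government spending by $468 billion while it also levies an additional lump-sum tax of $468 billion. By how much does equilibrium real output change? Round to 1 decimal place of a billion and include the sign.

+$209.7 billion

MPC = 1 − MPS = 1 − 0.39 = 0.61.
Expenditure multiplier = 1/(1 − c(1−t) + m) = 1/(1 − 0.61×0.77 + 0.34) = 1/0.8703 ≈ 1.149.
ΔG contributes k·ΔG = (+$468 billion) / 0.8703 ≈ +$537.7 billion.
ΔT of +$468 billion changes first-round spending by −c·ΔT = −$285.48 billion, contributing k·(−c·ΔT) = (−$285.48 billion) / 0.8703 ≈ −$328 billion.
Net ΔY = k(ΔG − c·ΔT) = (+$182.52 billion) / 0.8703 ≈ +$209.7 billion.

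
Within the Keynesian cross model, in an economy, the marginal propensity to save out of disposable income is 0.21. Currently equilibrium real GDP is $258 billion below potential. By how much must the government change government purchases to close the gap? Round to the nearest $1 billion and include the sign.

MPC = 1 − MPS = 1 − 0.21 = 0.79.
Spending multiplier = 1/(1 − MPC) = 1/(1 − 0.79) = 1/0.21 ≈ 4.762.
Need ΔY = +$258 billion, so ΔG = ΔY/k = (+$258 billion) × 0.21 ≈ +$54 billion.
The government should increase government purchases by $54 billion.

+$54 billion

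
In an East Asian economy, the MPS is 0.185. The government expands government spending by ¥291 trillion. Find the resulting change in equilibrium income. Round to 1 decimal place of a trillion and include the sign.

MPC = 1 − MPS = 1 − 0.185 = 0.815.
Spending multiplier = 1/(1 − MPC) = 1/(1 − 0.815) = 1/0.185 ≈ 5.405.
ΔY = k × ΔG = (+¥291 trillion) / 0.185 ≈ +¥1,573 trillion.

+¥1,573.0 trillion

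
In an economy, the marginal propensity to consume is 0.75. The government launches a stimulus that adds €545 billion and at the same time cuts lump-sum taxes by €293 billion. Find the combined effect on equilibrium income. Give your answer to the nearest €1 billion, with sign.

+€3,059 billion

Expenditure multiplier = 1/(1 − MPC) = 1/(1 − 0.75) = 1/0.25 = 4.
ΔG contributes k·ΔG = (+€545 billion) / 0.25 = +€2,180 billion.
ΔT of −€293 billion changes first-round spending by −c·ΔT = +€219.75 billion, contributing k·(−c·ΔT) = (+€219.75 billion) / 0.25 = +€879 billion.
Net ΔY = k(ΔG − c·ΔT) = (+€764.75 billion) / 0.25 = +€3,059 billion.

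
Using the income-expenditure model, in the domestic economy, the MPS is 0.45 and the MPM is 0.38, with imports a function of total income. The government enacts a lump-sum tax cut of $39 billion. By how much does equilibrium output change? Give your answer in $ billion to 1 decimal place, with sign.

MPC = 1 − MPS = 1 − 0.45 = 0.55.
A lump-sum tax change of −$39 billion shifts disposable income by +$39 billion; first-round consumption changes by −c × ΔT = −0.55 × (−$39 billion) = +$21.45 billion.
Expenditure multiplier = 1/(1 − c + m) = 1/(1 − 0.55 + 0.38) = 1/0.83 ≈ 1.205.
The tax multiplier is −c × k ≈ −0.663, so ΔY = k × (−c·ΔT) = (+$21.45 billion) / 0.83 ≈ +$25.8 billion.

+$25.8 billion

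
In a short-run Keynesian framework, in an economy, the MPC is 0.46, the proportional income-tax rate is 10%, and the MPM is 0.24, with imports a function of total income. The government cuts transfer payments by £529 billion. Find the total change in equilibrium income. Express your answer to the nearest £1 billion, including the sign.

The transfer change shifts disposable income by −£529 billion, so first-round consumption changes by c·ΔTR = 0.46 × (−£529 billion) = −£243.34 billion.
Expenditure multiplier = 1/(1 − c(1−t) + m) = 1/(1 − 0.46×0.9 + 0.24) = 1/0.826 ≈ 1.211.
The transfer multiplier is c × k ≈ 0.557, so ΔY = k × (c·ΔTR) = (−£243.34 billion) / 0.826 ≈ −£295 billion.

−£295 billion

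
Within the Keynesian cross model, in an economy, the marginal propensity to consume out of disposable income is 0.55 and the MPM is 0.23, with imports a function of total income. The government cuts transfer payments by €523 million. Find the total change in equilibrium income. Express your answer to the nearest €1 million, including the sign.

−€423 million

The transfer change shifts disposable income by −€523 million, so first-round consumption changes by c·ΔTR = 0.55 × (−€523 million) = −€287.65 million.
Expenditure multiplier = 1/(1 − c + m) = 1/(1 − 0.55 + 0.23) = 1/0.68 ≈ 1.471.
The transfer multiplier is c × k ≈ 0.809, so ΔY = k × (c·ΔTR) = (−€287.65 million) / 0.68 ≈ −€423 million.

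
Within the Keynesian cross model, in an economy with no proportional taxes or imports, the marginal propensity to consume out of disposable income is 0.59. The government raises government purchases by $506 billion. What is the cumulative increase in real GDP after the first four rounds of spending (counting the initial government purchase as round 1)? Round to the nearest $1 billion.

$1,085 billion

Round 1 adds ΔG = $506 billion; each later round is MPC = 0.59 times the previous.
After 4 rounds: 506 + 298.54 + 176.1386 + 103.921774 = ΔG·(1 − c^4)/(1 − c) = 506 × (1 − 0.12117361)/0.41 ≈ $1,085 billion.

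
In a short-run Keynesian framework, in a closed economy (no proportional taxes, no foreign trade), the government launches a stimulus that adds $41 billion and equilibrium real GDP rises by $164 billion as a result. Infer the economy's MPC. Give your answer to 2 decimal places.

0.75

Implied spending multiplier k = ΔY/ΔG = 164/41 = 4.
Since k = 1/(1 − MPC), MPC = 1 − 1/k = 1 − ΔG/ΔY = 1 − 41/164 = 0.75.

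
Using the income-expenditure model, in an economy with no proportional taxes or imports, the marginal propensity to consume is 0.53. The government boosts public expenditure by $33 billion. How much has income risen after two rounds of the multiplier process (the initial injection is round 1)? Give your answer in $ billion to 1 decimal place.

$50.5 billion

Round 1 adds ΔG = $33 billion; each later round is MPC = 0.53 times the previous.
After 2 rounds: 33 + 17.49 = ΔG·(1 − c^2)/(1 − c) = 33 × (1 − 0.2809)/0.47 ≈ $50.5 billion.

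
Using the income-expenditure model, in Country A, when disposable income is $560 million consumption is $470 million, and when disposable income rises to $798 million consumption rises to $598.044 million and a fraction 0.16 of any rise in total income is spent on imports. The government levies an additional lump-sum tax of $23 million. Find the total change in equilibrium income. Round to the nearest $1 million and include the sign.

MPC = ΔC/ΔYd = (598.044 − 470)/(798 − 560) = 128.044/238 = 0.538.
A lump-sum tax change of +$23 million shifts disposable income by −$23 million; first-round consumption changes by −c × ΔT = −0.538 × (+$23 million) = −$12.374 million.
Expenditure multiplier = 1/(1 − c + m) = 1/(1 − 0.538 + 0.16) = 1/0.622 ≈ 1.608.
The tax multiplier is −c × k ≈ −0.865, so ΔY = k × (−c·ΔT) = (−$12.374 million) / 0.622 ≈ −$20 million.

−$20 million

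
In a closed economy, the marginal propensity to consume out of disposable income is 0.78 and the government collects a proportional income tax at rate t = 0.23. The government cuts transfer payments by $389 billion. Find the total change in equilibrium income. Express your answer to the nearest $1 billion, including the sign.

The transfer change shifts disposable income by −$389 billion, so first-round consumption changes by c·ΔTR = 0.78 × (−$389 billion) = −$303.42 billion.
Expenditure multiplier = 1/(1 − c(1−t)) = 1/(1 − 0.78×0.77) = 1/0.3994 ≈ 2.504.
The transfer multiplier is c × k ≈ 1.953, so ΔY = k × (c·ΔTR) = (−$303.42 billion) / 0.3994 ≈ −$760 billion.

−$760 billion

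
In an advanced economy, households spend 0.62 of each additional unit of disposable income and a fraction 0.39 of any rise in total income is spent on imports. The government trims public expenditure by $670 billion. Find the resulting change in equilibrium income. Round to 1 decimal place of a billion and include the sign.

−$870.1 billion

Government-spending multiplier = 1/(1 − c + m) = 1/(1 − 0.62 + 0.39) = 1/0.77 ≈ 1.299.
ΔY = k × ΔG = (−$670 billion) / 0.77 ≈ −$870.1 billion.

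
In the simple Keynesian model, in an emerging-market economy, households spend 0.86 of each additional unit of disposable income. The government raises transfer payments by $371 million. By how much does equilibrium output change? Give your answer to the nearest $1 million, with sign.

+$2,279 million

The transfer change shifts disposable income by +$371 million, so first-round consumption changes by c·ΔTR = 0.86 × (+$371 million) = +$319.06 million.
Expenditure multiplier = 1/(1 − MPC) = 1/(1 − 0.86) = 1/0.14 ≈ 7.143.
The transfer multiplier is c × k ≈ 6.143, so ΔY = k × (c·ΔTR) = (+$319.06 million) / 0.14 = +$2,279 million.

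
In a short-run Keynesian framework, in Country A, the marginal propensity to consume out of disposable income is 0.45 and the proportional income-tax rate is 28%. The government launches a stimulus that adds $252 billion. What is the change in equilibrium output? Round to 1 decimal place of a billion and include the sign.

+$372.8 billion

Expenditure multiplier = 1/(1 − c(1−t)) = 1/(1 − 0.45×0.72) = 1/0.676 ≈ 1.479.
ΔY = k × ΔG = (+$252 billion) / 0.676 ≈ +$372.8 billion.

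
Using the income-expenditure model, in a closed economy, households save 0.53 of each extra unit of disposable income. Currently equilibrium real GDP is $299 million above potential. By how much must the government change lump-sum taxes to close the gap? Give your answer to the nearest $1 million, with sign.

MPC = 1 − MPS = 1 − 0.53 = 0.47.
Spending multiplier = 1/(1 − MPC) = 1/(1 − 0.47) = 1/0.53 ≈ 1.887.
Tax multiplier = −c·k = −0.47/0.53 ≈ −0.887. Need ΔY = −$299 million, so ΔT = ΔY/(−c·k) = −(−$299 million) × 0.53 / 0.47 ≈ +$337 million.
The government should raise lump-sum taxes by $337 million.

+$337 million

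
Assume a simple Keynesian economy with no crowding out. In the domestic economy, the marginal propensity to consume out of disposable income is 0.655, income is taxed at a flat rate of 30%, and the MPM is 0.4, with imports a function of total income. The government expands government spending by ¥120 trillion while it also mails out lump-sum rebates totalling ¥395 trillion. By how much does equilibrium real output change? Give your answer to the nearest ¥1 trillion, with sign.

+¥402 trillion

Expenditure multiplier = 1/(1 − c(1−t) + m) = 1/(1 − 0.655×0.7 + 0.4) = 1/0.9415 ≈ 1.062.
ΔG contributes k·ΔG = (+¥120 trillion) / 0.9415 ≈ +¥127.5 trillion.
ΔT of −¥395 trillion changes first-round spending by −c·ΔT = +¥258.725 trillion, contributing k·(−c·ΔT) = (+¥258.725 trillion) / 0.9415 ≈ +¥274.8 trillion.
Net ΔY = k(ΔG − c·ΔT) = (+¥378.725 trillion) / 0.9415 ≈ +¥402 trillion.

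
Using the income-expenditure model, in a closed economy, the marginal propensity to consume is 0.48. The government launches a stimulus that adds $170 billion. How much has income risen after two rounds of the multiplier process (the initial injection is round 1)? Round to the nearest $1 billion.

$252 billion

Round 1 adds ΔG = $170 billion; each later round is MPC = 0.48 times the previous.
After 2 rounds: 170 + 81.6 = ΔG·(1 − c^2)/(1 − c) = 170 × (1 − 0.2304)/0.52 ≈ $252 billion.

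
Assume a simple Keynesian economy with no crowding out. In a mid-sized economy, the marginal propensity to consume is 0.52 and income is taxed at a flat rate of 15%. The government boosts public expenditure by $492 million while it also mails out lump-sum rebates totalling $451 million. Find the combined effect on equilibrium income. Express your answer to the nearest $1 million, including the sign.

+$1,302 million

Expenditure multiplier = 1/(1 − c(1−t)) = 1/(1 − 0.52×0.85) = 1/0.558 ≈ 1.792.
ΔG contributes k·ΔG = (+$492 million) / 0.558 ≈ +$881.7 million.
ΔT of −$451 million changes first-round spending by −c·ΔT = +$234.52 million, contributing k·(−c·ΔT) = (+$234.52 million) / 0.558 ≈ +$420.3 million.
Net ΔY = k(ΔG − c·ΔT) = (+$726.52 million) / 0.558 ≈ +$1,302 million.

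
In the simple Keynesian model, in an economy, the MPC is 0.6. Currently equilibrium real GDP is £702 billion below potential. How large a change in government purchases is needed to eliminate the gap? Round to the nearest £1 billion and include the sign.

+£281 billion

Spending multiplier = 1/(1 − MPC) = 1/(1 − 0.6) = 1/0.4 = 2.5.
Need ΔY = +£702 billion, so ΔG = ΔY/k = (+£702 billion) × 0.4 ≈ +£281 billion.
The government should increase government purchases by £281 billion.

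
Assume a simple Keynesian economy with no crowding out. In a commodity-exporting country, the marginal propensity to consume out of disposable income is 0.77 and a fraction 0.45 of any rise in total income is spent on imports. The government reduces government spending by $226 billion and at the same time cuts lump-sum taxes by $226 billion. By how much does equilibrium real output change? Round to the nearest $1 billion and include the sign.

Expenditure multiplier = 1/(1 − c + m) = 1/(1 − 0.77 + 0.45) = 1/0.68 ≈ 1.471.
ΔG contributes k·ΔG = (−$226 billion) / 0.68 ≈ −$332.4 billion.
ΔT of −$226 billion changes first-round spending by −c·ΔT = +$174.02 billion, contributing k·(−c·ΔT) = (+$174.02 billion) / 0.68 ≈ +$255.9 billion.
Net ΔY = k(ΔG − c·ΔT) = (−$51.98 billion) / 0.68 ≈ −$76 billion.

−$76 billion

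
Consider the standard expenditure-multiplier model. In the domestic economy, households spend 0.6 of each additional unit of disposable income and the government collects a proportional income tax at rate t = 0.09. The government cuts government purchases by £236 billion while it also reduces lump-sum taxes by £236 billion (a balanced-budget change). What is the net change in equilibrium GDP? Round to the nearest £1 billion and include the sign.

−£208 billion

Expenditure multiplier = 1/(1 − c(1−t)) = 1/(1 − 0.6×0.91) = 1/0.454 ≈ 2.203.
ΔG contributes k·ΔG = (−£236 billion) / 0.454 ≈ −£519.8 billion.
ΔT of −£236 billion changes first-round spending by −c·ΔT = +£141.6 billion, contributing k·(−c·ΔT) = (+£141.6 billion) / 0.454 ≈ +£311.9 billion.
Net ΔY = k(ΔG − c·ΔT) = (−£94.4 billion) / 0.454 ≈ −£208 billion.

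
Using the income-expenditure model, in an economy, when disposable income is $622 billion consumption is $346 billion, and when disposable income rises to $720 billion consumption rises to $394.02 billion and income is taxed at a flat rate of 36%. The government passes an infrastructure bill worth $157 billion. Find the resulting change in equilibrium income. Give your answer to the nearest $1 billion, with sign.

MPC = ΔC/ΔYd = (394.02 − 346)/(720 − 622) = 48.02/98 = 0.49.
Expenditure multiplier = 1/(1 − c(1−t)) = 1/(1 − 0.49×0.64) = 1/0.6864 ≈ 1.457.
ΔY = k × ΔG = (+$157 billion) / 0.6864 ≈ +$229 billion.

+$229 billion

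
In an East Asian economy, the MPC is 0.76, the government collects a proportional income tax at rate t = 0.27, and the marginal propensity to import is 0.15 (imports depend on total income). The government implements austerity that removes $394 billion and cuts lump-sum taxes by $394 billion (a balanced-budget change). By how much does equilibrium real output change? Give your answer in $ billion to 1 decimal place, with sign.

−$158.9 billion

Expenditure multiplier = 1/(1 − c(1−t) + m) = 1/(1 − 0.76×0.73 + 0.15) = 1/0.5952 ≈ 1.68.
ΔG contributes k·ΔG = (−$394 billion) / 0.5952 ≈ −$662 billion.
ΔT of −$394 billion changes first-round spending by −c·ΔT = +$299.44 billion, contributing k·(−c·ΔT) = (+$299.44 billion) / 0.5952 ≈ +$503.1 billion.
Net ΔY = k(ΔG − c·ΔT) = (−$94.56 billion) / 0.5952 ≈ −$158.9 billion.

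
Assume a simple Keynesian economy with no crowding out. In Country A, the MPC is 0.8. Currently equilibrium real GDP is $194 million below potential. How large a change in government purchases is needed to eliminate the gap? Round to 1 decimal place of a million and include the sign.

+$38.8 million

Spending multiplier = 1/(1 − MPC) = 1/(1 − 0.8) = 1/0.2 = 5.
Need ΔY = +$194 million, so ΔG = ΔY/k = (+$194 million) × 0.2 = +$38.8 million.
The government should increase government purchases by $38.8 million.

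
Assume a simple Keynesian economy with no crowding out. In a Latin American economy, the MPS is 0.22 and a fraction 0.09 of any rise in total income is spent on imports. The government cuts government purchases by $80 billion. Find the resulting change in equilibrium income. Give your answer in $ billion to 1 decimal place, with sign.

−$258.1 billion

MPC = 1 − MPS = 1 − 0.22 = 0.78.
Government-spending multiplier = 1/(1 − c + m) = 1/(1 − 0.78 + 0.09) = 1/0.31 ≈ 3.226.
ΔY = k × ΔG = (−$80 billion) / 0.31 ≈ −$258.1 billion.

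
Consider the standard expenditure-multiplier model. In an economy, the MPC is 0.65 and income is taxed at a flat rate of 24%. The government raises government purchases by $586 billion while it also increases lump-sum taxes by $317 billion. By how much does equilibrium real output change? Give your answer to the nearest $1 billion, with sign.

Expenditure multiplier = 1/(1 − c(1−t)) = 1/(1 − 0.65×0.76) = 1/0.506 ≈ 1.976.
ΔG contributes k·ΔG = (+$586 billion) / 0.506 ≈ +$1,158.1 billion.
ΔT of +$317 billion changes first-round spending by −c·ΔT = −$206.05 billion, contributing k·(−c·ΔT) = (−$206.05 billion) / 0.506 ≈ −$407.2 billion.
Net ΔY = k(ΔG − c·ΔT) = (+$379.95 billion) / 0.506 ≈ +$751 billion.

+$751 billion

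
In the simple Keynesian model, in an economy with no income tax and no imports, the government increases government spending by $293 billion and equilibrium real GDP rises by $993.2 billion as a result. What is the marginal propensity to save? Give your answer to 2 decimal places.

0.30

Implied spending multiplier k = ΔY/ΔG = 993.2/293 ≈ 3.3898.
Since k = 1/(1 − MPC), MPC = 1 − 1/k = 1 − ΔG/ΔY = 1 − 293/993.2 ≈ 0.70.
MPS = 1 − MPC = 0.30.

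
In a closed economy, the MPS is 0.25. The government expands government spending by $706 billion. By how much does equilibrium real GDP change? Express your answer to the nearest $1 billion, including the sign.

+$2,824 billion

MPC = 1 − MPS = 1 − 0.25 = 0.75.
Spending multiplier = 1/(1 − MPC) = 1/(1 − 0.75) = 1/0.25 = 4.
ΔY = k × ΔG = (+$706 billion) / 0.25 = +$2,824 billion.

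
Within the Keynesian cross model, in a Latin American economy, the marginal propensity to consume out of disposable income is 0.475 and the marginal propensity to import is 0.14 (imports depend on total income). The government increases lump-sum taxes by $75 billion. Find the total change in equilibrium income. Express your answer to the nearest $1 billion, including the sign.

A lump-sum tax change of +$75 billion shifts disposable income by −$75 billion; first-round consumption changes by −c × ΔT = −0.475 × (+$75 billion) = −$35.625 billion.
Expenditure multiplier = 1/(1 − c + m) = 1/(1 − 0.475 + 0.14) = 1/0.665 ≈ 1.504.
The tax multiplier is −c × k ≈ −0.714, so ΔY = k × (−c·ΔT) = (−$35.625 billion) / 0.665 ≈ −$54 billion.

−$54 billion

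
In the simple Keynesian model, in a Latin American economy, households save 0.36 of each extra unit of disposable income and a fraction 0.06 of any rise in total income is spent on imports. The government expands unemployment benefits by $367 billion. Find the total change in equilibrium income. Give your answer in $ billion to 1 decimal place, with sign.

MPC = 1 − MPS = 1 − 0.36 = 0.64.
The transfer change shifts disposable income by +$367 billion, so first-round consumption changes by c·ΔTR = 0.64 × (+$367 billion) = +$234.88 billion.
Expenditure multiplier = 1/(1 − c + m) = 1/(1 − 0.64 + 0.06) = 1/0.42 ≈ 2.381.
The transfer multiplier is c × k ≈ 1.524, so ΔY = k × (c·ΔTR) = (+$234.88 billion) / 0.42 ≈ +$559.2 billion.

+$559.2 billion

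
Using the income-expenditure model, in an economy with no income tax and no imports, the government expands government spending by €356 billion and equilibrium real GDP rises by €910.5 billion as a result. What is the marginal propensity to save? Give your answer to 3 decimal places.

Implied spending multiplier k = ΔY/ΔG = 910.5/356 ≈ 2.5576.
Since k = 1/(1 − MPC), MPC = 1 − 1/k = 1 − ΔG/ΔY = 1 − 356/910.5 ≈ 0.609.
MPS = 1 − MPC = 0.391.

0.391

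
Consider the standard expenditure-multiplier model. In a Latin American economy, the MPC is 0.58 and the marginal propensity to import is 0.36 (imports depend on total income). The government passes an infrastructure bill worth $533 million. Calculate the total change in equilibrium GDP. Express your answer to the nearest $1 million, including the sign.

+$683 million

Expenditure multiplier = 1/(1 − c + m) = 1/(1 − 0.58 + 0.36) = 1/0.78 ≈ 1.282.
ΔY = k × ΔG = (+$533 million) / 0.78 ≈ +$683 million.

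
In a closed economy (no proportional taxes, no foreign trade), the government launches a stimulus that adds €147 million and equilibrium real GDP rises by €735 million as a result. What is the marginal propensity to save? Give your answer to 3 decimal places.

Implied spending multiplier k = ΔY/ΔG = 735/147 = 5.
Since k = 1/(1 − MPC), MPC = 1 − 1/k = 1 − ΔG/ΔY = 1 − 147/735 = 0.800.
MPS = 1 − MPC = 0.200.

0.200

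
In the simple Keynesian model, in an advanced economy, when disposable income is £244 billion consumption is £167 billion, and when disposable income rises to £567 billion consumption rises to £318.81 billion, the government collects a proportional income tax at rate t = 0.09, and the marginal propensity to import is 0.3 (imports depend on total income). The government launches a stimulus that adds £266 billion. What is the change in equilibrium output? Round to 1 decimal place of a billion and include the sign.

MPC = ΔC/ΔYd = (318.81 − 167)/(567 − 244) = 151.81/323 = 0.47.
Government-spending multiplier = 1/(1 − c(1−t) + m) = 1/(1 − 0.47×0.91 + 0.3) = 1/0.8723 ≈ 1.146.
ΔY = k × ΔG = (+£266 billion) / 0.8723 ≈ +£304.9 billion.

+£304.9 billion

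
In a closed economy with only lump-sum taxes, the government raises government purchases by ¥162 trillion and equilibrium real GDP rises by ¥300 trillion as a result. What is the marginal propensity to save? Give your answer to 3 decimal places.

0.540

Implied spending multiplier k = ΔY/ΔG = 300/162 ≈ 1.8519.
Since k = 1/(1 − MPC), MPC = 1 − 1/k = 1 − ΔG/ΔY = 1 − 162/300 = 0.460.
MPS = 1 − MPC = 0.540.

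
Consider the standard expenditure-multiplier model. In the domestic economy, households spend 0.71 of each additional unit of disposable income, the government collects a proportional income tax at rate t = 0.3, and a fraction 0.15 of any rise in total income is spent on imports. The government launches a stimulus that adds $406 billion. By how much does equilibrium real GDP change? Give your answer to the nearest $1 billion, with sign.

Expenditure multiplier = 1/(1 − c(1−t) + m) = 1/(1 − 0.71×0.7 + 0.15) = 1/0.653 ≈ 1.531.
ΔY = k × ΔG = (+$406 billion) / 0.653 ≈ +$622 billion.

+$622 billion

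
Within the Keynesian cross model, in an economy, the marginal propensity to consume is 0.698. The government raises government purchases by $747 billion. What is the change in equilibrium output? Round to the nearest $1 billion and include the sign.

Government-spending multiplier = 1/(1 − MPC) = 1/(1 − 0.698) = 1/0.302 ≈ 3.311.
ΔY = k × ΔG = (+$747 billion) / 0.302 ≈ +$2,474 billion.

+$2,474 billion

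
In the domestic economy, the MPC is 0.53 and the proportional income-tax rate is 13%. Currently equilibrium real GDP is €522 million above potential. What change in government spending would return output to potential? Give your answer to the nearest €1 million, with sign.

−€281 million

Spending multiplier = 1/(1 − c(1−t)) = 1/(1 − 0.53×0.87) = 1/0.5389 ≈ 1.856.
Need ΔY = −€522 million, so ΔG = ΔY/k = (−€522 million) × 0.5389 ≈ −€281 million.
The government should cut government spending by €281 million.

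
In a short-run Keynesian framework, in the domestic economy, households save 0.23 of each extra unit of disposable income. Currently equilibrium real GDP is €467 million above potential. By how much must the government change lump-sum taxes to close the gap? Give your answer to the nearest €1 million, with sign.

MPC = 1 − MPS = 1 − 0.23 = 0.77.
Spending multiplier = 1/(1 − MPC) = 1/(1 − 0.77) = 1/0.23 ≈ 4.348.
Tax multiplier = −c·k = −0.77/0.23 ≈ −3.348. Need ΔY = −€467 million, so ΔT = ΔY/(−c·k) = −(−€467 million) × 0.23 / 0.77 ≈ +€139 million.
The government should raise lump-sum taxes by €139 million.

+€139 million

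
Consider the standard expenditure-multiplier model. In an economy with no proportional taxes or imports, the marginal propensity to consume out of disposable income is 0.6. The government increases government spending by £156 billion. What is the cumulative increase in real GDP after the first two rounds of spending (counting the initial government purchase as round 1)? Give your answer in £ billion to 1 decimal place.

Round 1 adds ΔG = £156 billion; each later round is MPC = 0.6 times the previous.
After 2 rounds: 156 + 93.6 = ΔG·(1 − c^2)/(1 − c) = 156 × (1 − 0.36)/0.4 = £249.6 billion.

£249.6 billion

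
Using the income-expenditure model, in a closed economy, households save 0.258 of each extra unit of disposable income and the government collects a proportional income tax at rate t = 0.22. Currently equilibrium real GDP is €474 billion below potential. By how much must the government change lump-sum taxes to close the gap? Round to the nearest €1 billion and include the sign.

−€269 billion

MPC = 1 − MPS = 1 − 0.258 = 0.742.
Spending multiplier = 1/(1 − c(1−t)) = 1/(1 − 0.742×0.78) = 1/0.42124 ≈ 2.374.
Tax multiplier = −c·k = −0.742/0.42124 ≈ −1.761. Need ΔY = +€474 billion, so ΔT = ΔY/(−c·k) = −(+€474 billion) × 0.42124 / 0.742 ≈ −€269 billion.
The government should cut lump-sum taxes by €269 billion.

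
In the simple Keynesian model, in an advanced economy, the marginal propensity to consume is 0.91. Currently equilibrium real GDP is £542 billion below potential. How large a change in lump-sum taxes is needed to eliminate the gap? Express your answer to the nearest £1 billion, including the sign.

Spending multiplier = 1/(1 − MPC) = 1/(1 − 0.91) = 1/0.09 ≈ 11.111.
Tax multiplier = −c·k = −0.91/0.09 ≈ −10.111. Need ΔY = +£542 billion, so ΔT = ΔY/(−c·k) = −(+£542 billion) × 0.09 / 0.91 ≈ −£54 billion.
The government should cut lump-sum taxes by £54 billion.

−£54 billion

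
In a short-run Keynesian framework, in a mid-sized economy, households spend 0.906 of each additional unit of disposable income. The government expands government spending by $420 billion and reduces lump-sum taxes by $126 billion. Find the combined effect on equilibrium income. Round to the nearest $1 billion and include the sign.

Expenditure multiplier = 1/(1 − MPC) = 1/(1 − 0.906) = 1/0.094 ≈ 10.638.
ΔG contributes k·ΔG = (+$420 billion) / 0.094 ≈ +$4,468.1 billion.
ΔT of −$126 billion changes first-round spending by −c·ΔT = +$114.156 billion, contributing k·(−c·ΔT) = (+$114.156 billion) / 0.094 ≈ +$1,214.4 billion.
Net ΔY = k(ΔG − c·ΔT) = (+$534.156 billion) / 0.094 ≈ +$5,683 billion.

+$5,683 billion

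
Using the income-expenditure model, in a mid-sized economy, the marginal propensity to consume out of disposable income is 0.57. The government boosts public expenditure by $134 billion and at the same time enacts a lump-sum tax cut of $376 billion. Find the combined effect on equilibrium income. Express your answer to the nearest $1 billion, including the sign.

Expenditure multiplier = 1/(1 − MPC) = 1/(1 − 0.57) = 1/0.43 ≈ 2.326.
ΔG contributes k·ΔG = (+$134 billion) / 0.43 ≈ +$311.6 billion.
ΔT of −$376 billion changes first-round spending by −c·ΔT = +$214.32 billion, contributing k·(−c·ΔT) = (+$214.32 billion) / 0.43 ≈ +$498.4 billion.
Net ΔY = k(ΔG − c·ΔT) = (+$348.32 billion) / 0.43 ≈ +$810 billion.

+$810 billion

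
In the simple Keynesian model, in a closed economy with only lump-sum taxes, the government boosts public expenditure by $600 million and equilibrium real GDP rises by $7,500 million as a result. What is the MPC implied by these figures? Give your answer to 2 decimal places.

0.92

Implied spending multiplier k = ΔY/ΔG = 7,500/600 = 12.5.
Since k = 1/(1 − MPC), MPC = 1 − 1/k = 1 − ΔG/ΔY = 1 − 600/7,500 = 0.92.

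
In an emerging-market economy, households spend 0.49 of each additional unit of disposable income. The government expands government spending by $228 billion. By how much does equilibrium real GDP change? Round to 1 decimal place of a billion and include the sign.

Government-spending multiplier = 1/(1 − MPC) = 1/(1 − 0.49) = 1/0.51 ≈ 1.961.
ΔY = k × ΔG = (+$228 billion) / 0.51 ≈ +$447.1 billion.

+$447.1 billion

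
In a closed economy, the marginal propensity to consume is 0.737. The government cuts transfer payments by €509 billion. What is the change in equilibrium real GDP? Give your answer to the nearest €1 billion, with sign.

The transfer change shifts disposable income by −€509 billion, so first-round consumption changes by c·ΔTR = 0.737 × (−€509 billion) = −€375.133 billion.
Expenditure multiplier = 1/(1 − MPC) = 1/(1 − 0.737) = 1/0.263 ≈ 3.802.
The transfer multiplier is c × k ≈ 2.802, so ΔY = k × (c·ΔTR) = (−€375.133 billion) / 0.263 ≈ −€1,426 billion.

−€1,426 billion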